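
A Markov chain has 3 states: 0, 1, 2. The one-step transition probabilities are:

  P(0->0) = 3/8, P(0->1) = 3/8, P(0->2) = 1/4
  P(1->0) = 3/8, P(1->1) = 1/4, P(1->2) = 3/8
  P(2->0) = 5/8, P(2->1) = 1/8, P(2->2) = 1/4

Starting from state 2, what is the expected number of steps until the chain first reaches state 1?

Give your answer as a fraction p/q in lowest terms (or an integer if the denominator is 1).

Answer: 4

Derivation:
Let h_i = expected steps to first reach 1 from state i.
Boundary: h_1 = 0.
First-step equations for the other states:
  h_0 = 1 + 3/8*h_0 + 3/8*h_1 + 1/4*h_2
  h_2 = 1 + 5/8*h_0 + 1/8*h_1 + 1/4*h_2

Substituting h_1 = 0 and rearranging gives the linear system (I - Q) h = 1:
  [5/8, -1/4] . (h_0, h_2) = 1
  [-5/8, 3/4] . (h_0, h_2) = 1

Solving yields:
  h_0 = 16/5
  h_2 = 4

Starting state is 2, so the expected hitting time is h_2 = 4.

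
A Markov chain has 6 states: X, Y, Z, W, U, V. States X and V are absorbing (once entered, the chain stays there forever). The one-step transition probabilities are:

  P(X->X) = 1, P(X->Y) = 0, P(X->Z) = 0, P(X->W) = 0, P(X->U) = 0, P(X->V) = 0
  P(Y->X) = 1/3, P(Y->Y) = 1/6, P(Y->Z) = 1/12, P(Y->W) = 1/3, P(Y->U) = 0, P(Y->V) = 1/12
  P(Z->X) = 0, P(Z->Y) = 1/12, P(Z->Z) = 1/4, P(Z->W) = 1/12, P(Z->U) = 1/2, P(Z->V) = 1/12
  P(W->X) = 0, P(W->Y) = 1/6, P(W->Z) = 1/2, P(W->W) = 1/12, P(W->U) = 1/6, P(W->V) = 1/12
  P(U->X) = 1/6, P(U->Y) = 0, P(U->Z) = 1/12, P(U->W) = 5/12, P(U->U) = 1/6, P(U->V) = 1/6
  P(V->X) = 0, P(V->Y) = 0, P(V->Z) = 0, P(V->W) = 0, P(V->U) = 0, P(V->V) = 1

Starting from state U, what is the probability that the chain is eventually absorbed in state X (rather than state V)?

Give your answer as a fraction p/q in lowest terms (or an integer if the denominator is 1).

Let a_i = P(absorbed in X | start in state i).
Boundary conditions: a_X = 1, a_V = 0.
For each transient state i, a_i = sum_j P(i->j) * a_j:
  a_Y = 1/3*a_X + 1/6*a_Y + 1/12*a_Z + 1/3*a_W + 0*a_U + 1/12*a_V
  a_Z = 0*a_X + 1/12*a_Y + 1/4*a_Z + 1/12*a_W + 1/2*a_U + 1/12*a_V
  a_W = 0*a_X + 1/6*a_Y + 1/2*a_Z + 1/12*a_W + 1/6*a_U + 1/12*a_V
  a_U = 1/6*a_X + 0*a_Y + 1/12*a_Z + 5/12*a_W + 1/6*a_U + 1/6*a_V

Substituting a_X = 1 and a_V = 0, rearrange to (I - Q) a = r where r[i] = P(i -> X):
  [5/6, -1/12, -1/3, 0] . (a_Y, a_Z, a_W, a_U) = 1/3
  [-1/12, 3/4, -1/12, -1/2] . (a_Y, a_Z, a_W, a_U) = 0
  [-1/6, -1/2, 11/12, -1/6] . (a_Y, a_Z, a_W, a_U) = 0
  [0, -1/12, -5/12, 5/6] . (a_Y, a_Z, a_W, a_U) = 1/6

Solving yields:
  a_Y = 734/1205
  a_Z = 100/241
  a_W = 101/241
  a_U = 1087/2410

Starting state is U, so the absorption probability is a_U = 1087/2410.

Answer: 1087/2410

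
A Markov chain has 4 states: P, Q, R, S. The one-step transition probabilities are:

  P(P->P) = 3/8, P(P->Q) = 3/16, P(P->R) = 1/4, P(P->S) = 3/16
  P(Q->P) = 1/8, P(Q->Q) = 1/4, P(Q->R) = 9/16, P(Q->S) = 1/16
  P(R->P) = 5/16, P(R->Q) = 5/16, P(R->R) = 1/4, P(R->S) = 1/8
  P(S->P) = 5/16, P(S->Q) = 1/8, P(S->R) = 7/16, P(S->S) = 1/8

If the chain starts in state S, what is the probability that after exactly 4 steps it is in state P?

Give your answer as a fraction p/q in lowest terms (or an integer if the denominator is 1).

Answer: 4697/16384

Derivation:
Computing P^4 by repeated multiplication:
P^1 =
  P: [3/8, 3/16, 1/4, 3/16]
  Q: [1/8, 1/4, 9/16, 1/16]
  R: [5/16, 5/16, 1/4, 1/8]
  S: [5/16, 1/8, 7/16, 1/8]
P^2 =
  P: [77/256, 7/32, 11/32, 35/256]
  Q: [35/128, 69/256, 87/256, 15/128]
  R: [35/128, 59/256, 95/256, 1/8]
  S: [79/256, 31/128, 5/16, 35/256]
P^3 =
  P: [1189/4096, 965/4096, 1409/4096, 533/4096]
  Q: [1143/4096, 981/4096, 1459/4096, 513/4096]
  R: [1173/4096, 985/4096, 1415/4096, 523/4096]
  S: [1173/4096, 955/4096, 1439/4096, 529/4096]
P^4 =
  P: [9387/32768, 7769/32768, 2851/8192, 263/2048]
  Q: [2335/8192, 7837/32768, 5707/16384, 4177/32768]
  R: [9349/32768, 3895/16384, 11439/32768, 2095/16384]
  S: [4697/16384, 1949/8192, 11373/32768, 4205/32768]

(P^4)[S -> P] = 4697/16384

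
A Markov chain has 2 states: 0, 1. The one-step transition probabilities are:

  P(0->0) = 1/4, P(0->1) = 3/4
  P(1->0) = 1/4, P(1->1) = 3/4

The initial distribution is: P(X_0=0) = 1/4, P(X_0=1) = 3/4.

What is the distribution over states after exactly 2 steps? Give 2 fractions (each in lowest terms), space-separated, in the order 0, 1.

Answer: 1/4 3/4

Derivation:
Propagating the distribution step by step (d_{t+1} = d_t * P):
d_0 = (0=1/4, 1=3/4)
  d_1[0] = 1/4*1/4 + 3/4*1/4 = 1/4
  d_1[1] = 1/4*3/4 + 3/4*3/4 = 3/4
d_1 = (0=1/4, 1=3/4)
  d_2[0] = 1/4*1/4 + 3/4*1/4 = 1/4
  d_2[1] = 1/4*3/4 + 3/4*3/4 = 3/4
d_2 = (0=1/4, 1=3/4)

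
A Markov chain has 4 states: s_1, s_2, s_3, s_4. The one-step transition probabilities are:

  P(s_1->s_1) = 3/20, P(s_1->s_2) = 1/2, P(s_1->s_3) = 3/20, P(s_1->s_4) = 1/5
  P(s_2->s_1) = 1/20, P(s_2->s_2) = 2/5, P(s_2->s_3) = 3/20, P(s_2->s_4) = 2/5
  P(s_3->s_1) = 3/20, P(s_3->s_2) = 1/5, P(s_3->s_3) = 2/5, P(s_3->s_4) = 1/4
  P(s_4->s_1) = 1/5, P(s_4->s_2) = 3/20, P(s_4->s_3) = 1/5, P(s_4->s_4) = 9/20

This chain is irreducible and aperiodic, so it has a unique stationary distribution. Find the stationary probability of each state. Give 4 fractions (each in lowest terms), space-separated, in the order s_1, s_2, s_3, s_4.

The stationary distribution satisfies pi = pi * P, i.e.:
  pi_s_1 = 3/20*pi_s_1 + 1/20*pi_s_2 + 3/20*pi_s_3 + 1/5*pi_s_4
  pi_s_2 = 1/2*pi_s_1 + 2/5*pi_s_2 + 1/5*pi_s_3 + 3/20*pi_s_4
  pi_s_3 = 3/20*pi_s_1 + 3/20*pi_s_2 + 2/5*pi_s_3 + 1/5*pi_s_4
  pi_s_4 = 1/5*pi_s_1 + 2/5*pi_s_2 + 1/4*pi_s_3 + 9/20*pi_s_4
with normalization: pi_s_1 + pi_s_2 + pi_s_3 + pi_s_4 = 1.

Using the first 3 balance equations plus normalization, the linear system A*pi = b is:
  [-17/20, 1/20, 3/20, 1/5] . pi = 0
  [1/2, -3/5, 1/5, 3/20] . pi = 0
  [3/20, 3/20, -3/5, 1/5] . pi = 0
  [1, 1, 1, 1] . pi = 1

Solving yields:
  pi_s_1 = 751/5372
  pi_s_2 = 1505/5372
  pi_s_3 = 601/2686
  pi_s_4 = 957/2686

Verification (pi * P):
  751/5372*3/20 + 1505/5372*1/20 + 601/2686*3/20 + 957/2686*1/5 = 751/5372 = pi_s_1  (ok)
  751/5372*1/2 + 1505/5372*2/5 + 601/2686*1/5 + 957/2686*3/20 = 1505/5372 = pi_s_2  (ok)
  751/5372*3/20 + 1505/5372*3/20 + 601/2686*2/5 + 957/2686*1/5 = 601/2686 = pi_s_3  (ok)
  751/5372*1/5 + 1505/5372*2/5 + 601/2686*1/4 + 957/2686*9/20 = 957/2686 = pi_s_4  (ok)

Answer: 751/5372 1505/5372 601/2686 957/2686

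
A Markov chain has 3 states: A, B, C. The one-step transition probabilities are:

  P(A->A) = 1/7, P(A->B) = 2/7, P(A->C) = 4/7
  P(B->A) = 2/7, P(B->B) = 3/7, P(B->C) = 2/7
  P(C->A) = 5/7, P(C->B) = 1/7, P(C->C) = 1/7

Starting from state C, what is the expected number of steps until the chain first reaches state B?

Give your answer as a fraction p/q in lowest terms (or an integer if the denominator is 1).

Let h_i = expected steps to first reach B from state i.
Boundary: h_B = 0.
First-step equations for the other states:
  h_A = 1 + 1/7*h_A + 2/7*h_B + 4/7*h_C
  h_C = 1 + 5/7*h_A + 1/7*h_B + 1/7*h_C

Substituting h_B = 0 and rearranging gives the linear system (I - Q) h = 1:
  [6/7, -4/7] . (h_A, h_C) = 1
  [-5/7, 6/7] . (h_A, h_C) = 1

Solving yields:
  h_A = 35/8
  h_C = 77/16

Starting state is C, so the expected hitting time is h_C = 77/16.

Answer: 77/16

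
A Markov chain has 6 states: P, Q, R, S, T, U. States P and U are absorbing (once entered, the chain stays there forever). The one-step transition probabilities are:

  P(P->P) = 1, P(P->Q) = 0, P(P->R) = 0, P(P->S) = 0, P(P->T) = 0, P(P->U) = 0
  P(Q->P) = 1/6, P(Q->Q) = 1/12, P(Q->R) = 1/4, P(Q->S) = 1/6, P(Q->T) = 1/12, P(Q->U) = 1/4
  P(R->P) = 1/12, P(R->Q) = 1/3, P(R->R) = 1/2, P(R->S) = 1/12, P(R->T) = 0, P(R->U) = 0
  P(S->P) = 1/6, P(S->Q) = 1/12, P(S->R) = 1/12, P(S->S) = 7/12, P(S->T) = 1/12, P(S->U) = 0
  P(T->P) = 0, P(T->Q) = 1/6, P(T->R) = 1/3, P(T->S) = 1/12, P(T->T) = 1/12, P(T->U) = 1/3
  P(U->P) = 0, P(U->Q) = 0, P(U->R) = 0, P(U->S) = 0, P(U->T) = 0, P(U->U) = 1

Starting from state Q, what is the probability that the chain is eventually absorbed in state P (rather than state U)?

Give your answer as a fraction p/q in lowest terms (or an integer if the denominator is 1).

Answer: 1181/2284

Derivation:
Let a_i = P(absorbed in P | start in state i).
Boundary conditions: a_P = 1, a_U = 0.
For each transient state i, a_i = sum_j P(i->j) * a_j:
  a_Q = 1/6*a_P + 1/12*a_Q + 1/4*a_R + 1/6*a_S + 1/12*a_T + 1/4*a_U
  a_R = 1/12*a_P + 1/3*a_Q + 1/2*a_R + 1/12*a_S + 0*a_T + 0*a_U
  a_S = 1/6*a_P + 1/12*a_Q + 1/12*a_R + 7/12*a_S + 1/12*a_T + 0*a_U
  a_T = 0*a_P + 1/6*a_Q + 1/3*a_R + 1/12*a_S + 1/12*a_T + 1/3*a_U

Substituting a_P = 1 and a_U = 0, rearrange to (I - Q) a = r where r[i] = P(i -> P):
  [11/12, -1/4, -1/6, -1/12] . (a_Q, a_R, a_S, a_T) = 1/6
  [-1/3, 1/2, -1/12, 0] . (a_Q, a_R, a_S, a_T) = 1/12
  [-1/12, -1/12, 5/12, -1/12] . (a_Q, a_R, a_S, a_T) = 1/6
  [-1/6, -1/3, -1/12, 11/12] . (a_Q, a_R, a_S, a_T) = 0

Solving yields:
  a_Q = 1181/2284
  a_R = 1437/2284
  a_S = 807/1142
  a_T = 221/571

Starting state is Q, so the absorption probability is a_Q = 1181/2284.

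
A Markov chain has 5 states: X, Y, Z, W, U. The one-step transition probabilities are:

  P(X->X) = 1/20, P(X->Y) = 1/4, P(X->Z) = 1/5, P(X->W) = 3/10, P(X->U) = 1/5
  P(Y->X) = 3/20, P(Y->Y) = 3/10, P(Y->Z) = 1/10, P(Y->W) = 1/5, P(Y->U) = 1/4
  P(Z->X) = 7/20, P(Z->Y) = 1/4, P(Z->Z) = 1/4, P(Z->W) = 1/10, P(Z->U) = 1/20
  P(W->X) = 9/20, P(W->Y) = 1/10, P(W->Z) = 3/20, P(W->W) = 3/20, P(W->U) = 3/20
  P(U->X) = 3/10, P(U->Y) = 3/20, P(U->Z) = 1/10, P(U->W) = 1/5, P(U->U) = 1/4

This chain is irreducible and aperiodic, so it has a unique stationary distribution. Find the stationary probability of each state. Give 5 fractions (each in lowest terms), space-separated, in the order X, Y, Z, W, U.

Answer: 37349/152625 32383/152625 2194/13875 2022/10175 28429/152625

Derivation:
The stationary distribution satisfies pi = pi * P, i.e.:
  pi_X = 1/20*pi_X + 3/20*pi_Y + 7/20*pi_Z + 9/20*pi_W + 3/10*pi_U
  pi_Y = 1/4*pi_X + 3/10*pi_Y + 1/4*pi_Z + 1/10*pi_W + 3/20*pi_U
  pi_Z = 1/5*pi_X + 1/10*pi_Y + 1/4*pi_Z + 3/20*pi_W + 1/10*pi_U
  pi_W = 3/10*pi_X + 1/5*pi_Y + 1/10*pi_Z + 3/20*pi_W + 1/5*pi_U
  pi_U = 1/5*pi_X + 1/4*pi_Y + 1/20*pi_Z + 3/20*pi_W + 1/4*pi_U
with normalization: pi_X + pi_Y + pi_Z + pi_W + pi_U = 1.

Using the first 4 balance equations plus normalization, the linear system A*pi = b is:
  [-19/20, 3/20, 7/20, 9/20, 3/10] . pi = 0
  [1/4, -7/10, 1/4, 1/10, 3/20] . pi = 0
  [1/5, 1/10, -3/4, 3/20, 1/10] . pi = 0
  [3/10, 1/5, 1/10, -17/20, 1/5] . pi = 0
  [1, 1, 1, 1, 1] . pi = 1

Solving yields:
  pi_X = 37349/152625
  pi_Y = 32383/152625
  pi_Z = 2194/13875
  pi_W = 2022/10175
  pi_U = 28429/152625

Verification (pi * P):
  37349/152625*1/20 + 32383/152625*3/20 + 2194/13875*7/20 + 2022/10175*9/20 + 28429/152625*3/10 = 37349/152625 = pi_X  (ok)
  37349/152625*1/4 + 32383/152625*3/10 + 2194/13875*1/4 + 2022/10175*1/10 + 28429/152625*3/20 = 32383/152625 = pi_Y  (ok)
  37349/152625*1/5 + 32383/152625*1/10 + 2194/13875*1/4 + 2022/10175*3/20 + 28429/152625*1/10 = 2194/13875 = pi_Z  (ok)
  37349/152625*3/10 + 32383/152625*1/5 + 2194/13875*1/10 + 2022/10175*3/20 + 28429/152625*1/5 = 2022/10175 = pi_W  (ok)
  37349/152625*1/5 + 32383/152625*1/4 + 2194/13875*1/20 + 2022/10175*3/20 + 28429/152625*1/4 = 28429/152625 = pi_U  (ok)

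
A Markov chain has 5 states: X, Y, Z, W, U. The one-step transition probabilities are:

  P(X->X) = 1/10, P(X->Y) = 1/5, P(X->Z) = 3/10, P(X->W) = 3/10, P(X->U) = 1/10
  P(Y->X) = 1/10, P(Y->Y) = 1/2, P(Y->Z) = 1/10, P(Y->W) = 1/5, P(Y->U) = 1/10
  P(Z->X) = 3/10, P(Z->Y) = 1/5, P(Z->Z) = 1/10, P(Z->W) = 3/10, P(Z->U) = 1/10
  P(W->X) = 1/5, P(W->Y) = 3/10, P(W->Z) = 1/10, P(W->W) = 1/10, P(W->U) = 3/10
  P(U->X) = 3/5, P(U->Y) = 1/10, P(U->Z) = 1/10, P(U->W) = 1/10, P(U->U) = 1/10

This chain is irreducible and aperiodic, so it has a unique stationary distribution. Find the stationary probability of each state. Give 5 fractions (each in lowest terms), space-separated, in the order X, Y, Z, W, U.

The stationary distribution satisfies pi = pi * P, i.e.:
  pi_X = 1/10*pi_X + 1/10*pi_Y + 3/10*pi_Z + 1/5*pi_W + 3/5*pi_U
  pi_Y = 1/5*pi_X + 1/2*pi_Y + 1/5*pi_Z + 3/10*pi_W + 1/10*pi_U
  pi_Z = 3/10*pi_X + 1/10*pi_Y + 1/10*pi_Z + 1/10*pi_W + 1/10*pi_U
  pi_W = 3/10*pi_X + 1/5*pi_Y + 3/10*pi_Z + 1/10*pi_W + 1/10*pi_U
  pi_U = 1/10*pi_X + 1/10*pi_Y + 1/10*pi_Z + 3/10*pi_W + 1/10*pi_U
with normalization: pi_X + pi_Y + pi_Z + pi_W + pi_U = 1.

Using the first 4 balance equations plus normalization, the linear system A*pi = b is:
  [-9/10, 1/10, 3/10, 1/5, 3/5] . pi = 0
  [1/5, -1/2, 1/5, 3/10, 1/10] . pi = 0
  [3/10, 1/10, -9/10, 1/10, 1/10] . pi = 0
  [3/10, 1/5, 3/10, -9/10, 1/10] . pi = 0
  [1, 1, 1, 1, 1] . pi = 1

Solving yields:
  pi_X = 16/73
  pi_Y = 43/146
  pi_Z = 21/146
  pi_W = 59/292
  pi_U = 41/292

Verification (pi * P):
  16/73*1/10 + 43/146*1/10 + 21/146*3/10 + 59/292*1/5 + 41/292*3/5 = 16/73 = pi_X  (ok)
  16/73*1/5 + 43/146*1/2 + 21/146*1/5 + 59/292*3/10 + 41/292*1/10 = 43/146 = pi_Y  (ok)
  16/73*3/10 + 43/146*1/10 + 21/146*1/10 + 59/292*1/10 + 41/292*1/10 = 21/146 = pi_Z  (ok)
  16/73*3/10 + 43/146*1/5 + 21/146*3/10 + 59/292*1/10 + 41/292*1/10 = 59/292 = pi_W  (ok)
  16/73*1/10 + 43/146*1/10 + 21/146*1/10 + 59/292*3/10 + 41/292*1/10 = 41/292 = pi_U  (ok)

Answer: 16/73 43/146 21/146 59/292 41/292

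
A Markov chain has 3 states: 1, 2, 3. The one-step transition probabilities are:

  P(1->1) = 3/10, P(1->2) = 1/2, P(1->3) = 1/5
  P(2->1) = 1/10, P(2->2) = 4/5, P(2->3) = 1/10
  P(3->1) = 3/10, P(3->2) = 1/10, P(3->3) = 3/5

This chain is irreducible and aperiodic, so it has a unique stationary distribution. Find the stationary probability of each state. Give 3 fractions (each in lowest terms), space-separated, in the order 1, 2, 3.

The stationary distribution satisfies pi = pi * P, i.e.:
  pi_1 = 3/10*pi_1 + 1/10*pi_2 + 3/10*pi_3
  pi_2 = 1/2*pi_1 + 4/5*pi_2 + 1/10*pi_3
  pi_3 = 1/5*pi_1 + 1/10*pi_2 + 3/5*pi_3
with normalization: pi_1 + pi_2 + pi_3 = 1.

Using the first 2 balance equations plus normalization, the linear system A*pi = b is:
  [-7/10, 1/10, 3/10] . pi = 0
  [1/2, -1/5, 1/10] . pi = 0
  [1, 1, 1] . pi = 1

Solving yields:
  pi_1 = 7/38
  pi_2 = 11/19
  pi_3 = 9/38

Verification (pi * P):
  7/38*3/10 + 11/19*1/10 + 9/38*3/10 = 7/38 = pi_1  (ok)
  7/38*1/2 + 11/19*4/5 + 9/38*1/10 = 11/19 = pi_2  (ok)
  7/38*1/5 + 11/19*1/10 + 9/38*3/5 = 9/38 = pi_3  (ok)

Answer: 7/38 11/19 9/38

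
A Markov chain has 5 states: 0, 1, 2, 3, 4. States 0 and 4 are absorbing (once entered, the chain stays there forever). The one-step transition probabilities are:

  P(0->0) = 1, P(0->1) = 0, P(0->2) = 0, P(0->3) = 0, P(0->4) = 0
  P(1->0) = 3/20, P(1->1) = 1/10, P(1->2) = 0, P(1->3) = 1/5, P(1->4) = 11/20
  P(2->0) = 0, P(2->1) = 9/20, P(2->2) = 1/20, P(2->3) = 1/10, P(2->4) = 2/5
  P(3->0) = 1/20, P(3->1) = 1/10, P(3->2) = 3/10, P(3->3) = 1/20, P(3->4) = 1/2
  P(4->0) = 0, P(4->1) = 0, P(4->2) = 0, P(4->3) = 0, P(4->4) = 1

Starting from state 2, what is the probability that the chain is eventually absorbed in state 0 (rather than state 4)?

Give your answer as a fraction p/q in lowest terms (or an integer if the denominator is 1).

Answer: 597/5914

Derivation:
Let a_i = P(absorbed in 0 | start in state i).
Boundary conditions: a_0 = 1, a_4 = 0.
For each transient state i, a_i = sum_j P(i->j) * a_j:
  a_1 = 3/20*a_0 + 1/10*a_1 + 0*a_2 + 1/5*a_3 + 11/20*a_4
  a_2 = 0*a_0 + 9/20*a_1 + 1/20*a_2 + 1/10*a_3 + 2/5*a_4
  a_3 = 1/20*a_0 + 1/10*a_1 + 3/10*a_2 + 1/20*a_3 + 1/2*a_4

Substituting a_0 = 1 and a_4 = 0, rearrange to (I - Q) a = r where r[i] = P(i -> 0):
  [9/10, 0, -1/5] . (a_1, a_2, a_3) = 3/20
  [-9/20, 19/20, -1/10] . (a_1, a_2, a_3) = 0
  [-1/10, -3/10, 19/20] . (a_1, a_2, a_3) = 1/20

Solving yields:
  a_1 = 1123/5914
  a_2 = 597/5914
  a_3 = 309/2957

Starting state is 2, so the absorption probability is a_2 = 597/5914.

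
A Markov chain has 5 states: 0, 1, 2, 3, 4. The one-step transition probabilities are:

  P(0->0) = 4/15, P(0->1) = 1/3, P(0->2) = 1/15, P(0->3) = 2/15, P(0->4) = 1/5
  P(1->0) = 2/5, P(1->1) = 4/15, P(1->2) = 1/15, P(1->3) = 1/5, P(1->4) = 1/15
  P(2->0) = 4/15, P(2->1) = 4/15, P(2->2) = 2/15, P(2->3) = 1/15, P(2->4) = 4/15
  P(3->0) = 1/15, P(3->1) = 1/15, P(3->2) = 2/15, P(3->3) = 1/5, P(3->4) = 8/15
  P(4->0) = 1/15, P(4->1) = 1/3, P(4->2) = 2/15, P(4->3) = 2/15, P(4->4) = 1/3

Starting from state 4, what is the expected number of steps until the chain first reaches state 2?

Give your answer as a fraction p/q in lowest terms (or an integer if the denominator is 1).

Answer: 4104/419

Derivation:
Let h_i = expected steps to first reach 2 from state i.
Boundary: h_2 = 0.
First-step equations for the other states:
  h_0 = 1 + 4/15*h_0 + 1/3*h_1 + 1/15*h_2 + 2/15*h_3 + 1/5*h_4
  h_1 = 1 + 2/5*h_0 + 4/15*h_1 + 1/15*h_2 + 1/5*h_3 + 1/15*h_4
  h_3 = 1 + 1/15*h_0 + 1/15*h_1 + 2/15*h_2 + 1/5*h_3 + 8/15*h_4
  h_4 = 1 + 1/15*h_0 + 1/3*h_1 + 2/15*h_2 + 2/15*h_3 + 1/3*h_4

Substituting h_2 = 0 and rearranging gives the linear system (I - Q) h = 1:
  [11/15, -1/3, -2/15, -1/5] . (h_0, h_1, h_3, h_4) = 1
  [-2/5, 11/15, -1/5, -1/15] . (h_0, h_1, h_3, h_4) = 1
  [-1/15, -1/15, 4/5, -8/15] . (h_0, h_1, h_3, h_4) = 1
  [-1/15, -1/3, -2/15, 2/3] . (h_0, h_1, h_3, h_4) = 1

Solving yields:
  h_0 = 4446/419
  h_1 = 4461/419
  h_3 = 4002/419
  h_4 = 4104/419

Starting state is 4, so the expected hitting time is h_4 = 4104/419.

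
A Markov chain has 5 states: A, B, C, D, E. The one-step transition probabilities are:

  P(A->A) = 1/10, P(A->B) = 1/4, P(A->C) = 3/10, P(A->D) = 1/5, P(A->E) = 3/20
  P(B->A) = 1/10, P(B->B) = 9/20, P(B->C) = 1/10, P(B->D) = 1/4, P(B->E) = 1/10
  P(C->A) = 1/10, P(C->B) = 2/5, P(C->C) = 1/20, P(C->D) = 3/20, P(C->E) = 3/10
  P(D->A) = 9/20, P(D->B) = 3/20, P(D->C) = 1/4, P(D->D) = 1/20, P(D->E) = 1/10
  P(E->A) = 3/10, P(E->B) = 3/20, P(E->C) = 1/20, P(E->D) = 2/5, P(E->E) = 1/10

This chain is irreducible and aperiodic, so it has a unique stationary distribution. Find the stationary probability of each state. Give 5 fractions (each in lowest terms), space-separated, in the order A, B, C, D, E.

Answer: 40966/204969 61181/204969 31939/204969 41950/204969 28933/204969

Derivation:
The stationary distribution satisfies pi = pi * P, i.e.:
  pi_A = 1/10*pi_A + 1/10*pi_B + 1/10*pi_C + 9/20*pi_D + 3/10*pi_E
  pi_B = 1/4*pi_A + 9/20*pi_B + 2/5*pi_C + 3/20*pi_D + 3/20*pi_E
  pi_C = 3/10*pi_A + 1/10*pi_B + 1/20*pi_C + 1/4*pi_D + 1/20*pi_E
  pi_D = 1/5*pi_A + 1/4*pi_B + 3/20*pi_C + 1/20*pi_D + 2/5*pi_E
  pi_E = 3/20*pi_A + 1/10*pi_B + 3/10*pi_C + 1/10*pi_D + 1/10*pi_E
with normalization: pi_A + pi_B + pi_C + pi_D + pi_E = 1.

Using the first 4 balance equations plus normalization, the linear system A*pi = b is:
  [-9/10, 1/10, 1/10, 9/20, 3/10] . pi = 0
  [1/4, -11/20, 2/5, 3/20, 3/20] . pi = 0
  [3/10, 1/10, -19/20, 1/4, 1/20] . pi = 0
  [1/5, 1/4, 3/20, -19/20, 2/5] . pi = 0
  [1, 1, 1, 1, 1] . pi = 1

Solving yields:
  pi_A = 40966/204969
  pi_B = 61181/204969
  pi_C = 31939/204969
  pi_D = 41950/204969
  pi_E = 28933/204969

Verification (pi * P):
  40966/204969*1/10 + 61181/204969*1/10 + 31939/204969*1/10 + 41950/204969*9/20 + 28933/204969*3/10 = 40966/204969 = pi_A  (ok)
  40966/204969*1/4 + 61181/204969*9/20 + 31939/204969*2/5 + 41950/204969*3/20 + 28933/204969*3/20 = 61181/204969 = pi_B  (ok)
  40966/204969*3/10 + 61181/204969*1/10 + 31939/204969*1/20 + 41950/204969*1/4 + 28933/204969*1/20 = 31939/204969 = pi_C  (ok)
  40966/204969*1/5 + 61181/204969*1/4 + 31939/204969*3/20 + 41950/204969*1/20 + 28933/204969*2/5 = 41950/204969 = pi_D  (ok)
  40966/204969*3/20 + 61181/204969*1/10 + 31939/204969*3/10 + 41950/204969*1/10 + 28933/204969*1/10 = 28933/204969 = pi_E  (ok)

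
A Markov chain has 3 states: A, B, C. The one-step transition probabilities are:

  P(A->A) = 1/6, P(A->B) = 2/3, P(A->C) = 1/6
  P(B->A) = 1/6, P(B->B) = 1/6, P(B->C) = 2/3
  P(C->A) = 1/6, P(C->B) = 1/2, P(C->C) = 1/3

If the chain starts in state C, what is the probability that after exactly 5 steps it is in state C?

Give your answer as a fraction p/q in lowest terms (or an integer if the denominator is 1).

Answer: 106/243

Derivation:
Computing P^5 by repeated multiplication:
P^1 =
  A: [1/6, 2/3, 1/6]
  B: [1/6, 1/6, 2/3]
  C: [1/6, 1/2, 1/3]
P^2 =
  A: [1/6, 11/36, 19/36]
  B: [1/6, 17/36, 13/36]
  C: [1/6, 13/36, 17/36]
P^3 =
  A: [1/6, 23/54, 11/27]
  B: [1/6, 10/27, 25/54]
  C: [1/6, 11/27, 23/54]
P^4 =
  A: [1/6, 125/324, 145/324]
  B: [1/6, 131/324, 139/324]
  C: [1/6, 127/324, 143/324]
P^5 =
  A: [1/6, 97/243, 211/486]
  B: [1/6, 191/486, 107/243]
  C: [1/6, 193/486, 106/243]

(P^5)[C -> C] = 106/243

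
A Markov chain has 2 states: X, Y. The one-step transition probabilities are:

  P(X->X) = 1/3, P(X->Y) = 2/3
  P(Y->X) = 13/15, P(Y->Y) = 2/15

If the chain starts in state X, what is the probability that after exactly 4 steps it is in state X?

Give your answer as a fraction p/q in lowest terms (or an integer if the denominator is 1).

Answer: 6079/10125

Derivation:
Computing P^4 by repeated multiplication:
P^1 =
  X: [1/3, 2/3]
  Y: [13/15, 2/15]
P^2 =
  X: [31/45, 14/45]
  Y: [91/225, 134/225]
P^3 =
  X: [337/675, 338/675]
  Y: [2197/3375, 1178/3375]
P^4 =
  X: [6079/10125, 4046/10125]
  Y: [26299/50625, 24326/50625]

(P^4)[X -> X] = 6079/10125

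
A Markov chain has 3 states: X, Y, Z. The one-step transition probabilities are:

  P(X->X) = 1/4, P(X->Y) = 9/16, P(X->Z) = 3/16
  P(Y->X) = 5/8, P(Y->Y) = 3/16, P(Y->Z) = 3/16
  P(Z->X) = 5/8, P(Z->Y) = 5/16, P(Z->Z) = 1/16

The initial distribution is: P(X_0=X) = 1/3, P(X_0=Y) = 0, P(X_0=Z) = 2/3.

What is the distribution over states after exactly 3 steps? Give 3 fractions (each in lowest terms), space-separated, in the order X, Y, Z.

Propagating the distribution step by step (d_{t+1} = d_t * P):
d_0 = (X=1/3, Y=0, Z=2/3)
  d_1[X] = 1/3*1/4 + 0*5/8 + 2/3*5/8 = 1/2
  d_1[Y] = 1/3*9/16 + 0*3/16 + 2/3*5/16 = 19/48
  d_1[Z] = 1/3*3/16 + 0*3/16 + 2/3*1/16 = 5/48
d_1 = (X=1/2, Y=19/48, Z=5/48)
  d_2[X] = 1/2*1/4 + 19/48*5/8 + 5/48*5/8 = 7/16
  d_2[Y] = 1/2*9/16 + 19/48*3/16 + 5/48*5/16 = 149/384
  d_2[Z] = 1/2*3/16 + 19/48*3/16 + 5/48*1/16 = 67/384
d_2 = (X=7/16, Y=149/384, Z=67/384)
  d_3[X] = 7/16*1/4 + 149/384*5/8 + 67/384*5/8 = 59/128
  d_3[Y] = 7/16*9/16 + 149/384*3/16 + 67/384*5/16 = 1147/3072
  d_3[Z] = 7/16*3/16 + 149/384*3/16 + 67/384*1/16 = 509/3072
d_3 = (X=59/128, Y=1147/3072, Z=509/3072)

Answer: 59/128 1147/3072 509/3072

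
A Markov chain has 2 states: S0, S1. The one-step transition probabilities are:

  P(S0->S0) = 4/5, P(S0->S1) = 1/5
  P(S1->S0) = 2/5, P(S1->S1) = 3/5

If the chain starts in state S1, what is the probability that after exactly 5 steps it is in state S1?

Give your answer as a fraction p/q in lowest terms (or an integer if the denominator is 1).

Answer: 1063/3125

Derivation:
Computing P^5 by repeated multiplication:
P^1 =
  S0: [4/5, 1/5]
  S1: [2/5, 3/5]
P^2 =
  S0: [18/25, 7/25]
  S1: [14/25, 11/25]
P^3 =
  S0: [86/125, 39/125]
  S1: [78/125, 47/125]
P^4 =
  S0: [422/625, 203/625]
  S1: [406/625, 219/625]
P^5 =
  S0: [2094/3125, 1031/3125]
  S1: [2062/3125, 1063/3125]

(P^5)[S1 -> S1] = 1063/3125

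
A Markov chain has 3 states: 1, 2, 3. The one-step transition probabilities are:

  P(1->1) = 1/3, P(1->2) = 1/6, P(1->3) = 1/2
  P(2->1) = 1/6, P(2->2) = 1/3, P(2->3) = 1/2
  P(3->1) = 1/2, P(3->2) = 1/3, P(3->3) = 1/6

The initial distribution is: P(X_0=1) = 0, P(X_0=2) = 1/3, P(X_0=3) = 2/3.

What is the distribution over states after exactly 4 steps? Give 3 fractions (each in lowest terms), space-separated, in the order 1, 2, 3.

Answer: 1351/3888 355/1296 92/243

Derivation:
Propagating the distribution step by step (d_{t+1} = d_t * P):
d_0 = (1=0, 2=1/3, 3=2/3)
  d_1[1] = 0*1/3 + 1/3*1/6 + 2/3*1/2 = 7/18
  d_1[2] = 0*1/6 + 1/3*1/3 + 2/3*1/3 = 1/3
  d_1[3] = 0*1/2 + 1/3*1/2 + 2/3*1/6 = 5/18
d_1 = (1=7/18, 2=1/3, 3=5/18)
  d_2[1] = 7/18*1/3 + 1/3*1/6 + 5/18*1/2 = 35/108
  d_2[2] = 7/18*1/6 + 1/3*1/3 + 5/18*1/3 = 29/108
  d_2[3] = 7/18*1/2 + 1/3*1/2 + 5/18*1/6 = 11/27
d_2 = (1=35/108, 2=29/108, 3=11/27)
  d_3[1] = 35/108*1/3 + 29/108*1/6 + 11/27*1/2 = 77/216
  d_3[2] = 35/108*1/6 + 29/108*1/3 + 11/27*1/3 = 181/648
  d_3[3] = 35/108*1/2 + 29/108*1/2 + 11/27*1/6 = 59/162
d_3 = (1=77/216, 2=181/648, 3=59/162)
  d_4[1] = 77/216*1/3 + 181/648*1/6 + 59/162*1/2 = 1351/3888
  d_4[2] = 77/216*1/6 + 181/648*1/3 + 59/162*1/3 = 355/1296
  d_4[3] = 77/216*1/2 + 181/648*1/2 + 59/162*1/6 = 92/243
d_4 = (1=1351/3888, 2=355/1296, 3=92/243)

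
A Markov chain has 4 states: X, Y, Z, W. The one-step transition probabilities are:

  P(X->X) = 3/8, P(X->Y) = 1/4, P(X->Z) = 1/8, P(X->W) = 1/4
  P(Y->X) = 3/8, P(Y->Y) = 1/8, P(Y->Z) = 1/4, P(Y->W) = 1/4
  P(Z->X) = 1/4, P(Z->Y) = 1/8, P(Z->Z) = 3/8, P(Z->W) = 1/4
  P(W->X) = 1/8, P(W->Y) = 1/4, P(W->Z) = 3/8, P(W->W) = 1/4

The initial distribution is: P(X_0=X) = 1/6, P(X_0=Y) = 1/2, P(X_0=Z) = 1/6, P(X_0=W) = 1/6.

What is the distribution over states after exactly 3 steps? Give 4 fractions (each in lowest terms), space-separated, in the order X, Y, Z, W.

Propagating the distribution step by step (d_{t+1} = d_t * P):
d_0 = (X=1/6, Y=1/2, Z=1/6, W=1/6)
  d_1[X] = 1/6*3/8 + 1/2*3/8 + 1/6*1/4 + 1/6*1/8 = 5/16
  d_1[Y] = 1/6*1/4 + 1/2*1/8 + 1/6*1/8 + 1/6*1/4 = 1/6
  d_1[Z] = 1/6*1/8 + 1/2*1/4 + 1/6*3/8 + 1/6*3/8 = 13/48
  d_1[W] = 1/6*1/4 + 1/2*1/4 + 1/6*1/4 + 1/6*1/4 = 1/4
d_1 = (X=5/16, Y=1/6, Z=13/48, W=1/4)
  d_2[X] = 5/16*3/8 + 1/6*3/8 + 13/48*1/4 + 1/4*1/8 = 107/384
  d_2[Y] = 5/16*1/4 + 1/6*1/8 + 13/48*1/8 + 1/4*1/4 = 25/128
  d_2[Z] = 5/16*1/8 + 1/6*1/4 + 13/48*3/8 + 1/4*3/8 = 53/192
  d_2[W] = 5/16*1/4 + 1/6*1/4 + 13/48*1/4 + 1/4*1/4 = 1/4
d_2 = (X=107/384, Y=25/128, Z=53/192, W=1/4)
  d_3[X] = 107/384*3/8 + 25/128*3/8 + 53/192*1/4 + 1/4*1/8 = 427/1536
  d_3[Y] = 107/384*1/4 + 25/128*1/8 + 53/192*1/8 + 1/4*1/4 = 587/3072
  d_3[Z] = 107/384*1/8 + 25/128*1/4 + 53/192*3/8 + 1/4*3/8 = 863/3072
  d_3[W] = 107/384*1/4 + 25/128*1/4 + 53/192*1/4 + 1/4*1/4 = 1/4
d_3 = (X=427/1536, Y=587/3072, Z=863/3072, W=1/4)

Answer: 427/1536 587/3072 863/3072 1/4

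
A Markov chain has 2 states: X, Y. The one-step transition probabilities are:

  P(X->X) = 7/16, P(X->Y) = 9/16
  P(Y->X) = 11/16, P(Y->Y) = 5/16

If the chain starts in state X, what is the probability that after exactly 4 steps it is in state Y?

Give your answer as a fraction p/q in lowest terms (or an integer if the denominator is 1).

Answer: 459/1024

Derivation:
Computing P^4 by repeated multiplication:
P^1 =
  X: [7/16, 9/16]
  Y: [11/16, 5/16]
P^2 =
  X: [37/64, 27/64]
  Y: [33/64, 31/64]
P^3 =
  X: [139/256, 117/256]
  Y: [143/256, 113/256]
P^4 =
  X: [565/1024, 459/1024]
  Y: [561/1024, 463/1024]

(P^4)[X -> Y] = 459/1024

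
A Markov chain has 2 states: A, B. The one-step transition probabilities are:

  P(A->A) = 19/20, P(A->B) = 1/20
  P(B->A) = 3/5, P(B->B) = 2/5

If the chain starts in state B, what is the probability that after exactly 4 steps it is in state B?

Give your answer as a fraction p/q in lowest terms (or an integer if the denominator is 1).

Computing P^4 by repeated multiplication:
P^1 =
  A: [19/20, 1/20]
  B: [3/5, 2/5]
P^2 =
  A: [373/400, 27/400]
  B: [81/100, 19/100]
P^3 =
  A: [7411/8000, 589/8000]
  B: [1767/2000, 233/2000]
P^4 =
  A: [147877/160000, 12123/160000]
  B: [36369/40000, 3631/40000]

(P^4)[B -> B] = 3631/40000

Answer: 3631/40000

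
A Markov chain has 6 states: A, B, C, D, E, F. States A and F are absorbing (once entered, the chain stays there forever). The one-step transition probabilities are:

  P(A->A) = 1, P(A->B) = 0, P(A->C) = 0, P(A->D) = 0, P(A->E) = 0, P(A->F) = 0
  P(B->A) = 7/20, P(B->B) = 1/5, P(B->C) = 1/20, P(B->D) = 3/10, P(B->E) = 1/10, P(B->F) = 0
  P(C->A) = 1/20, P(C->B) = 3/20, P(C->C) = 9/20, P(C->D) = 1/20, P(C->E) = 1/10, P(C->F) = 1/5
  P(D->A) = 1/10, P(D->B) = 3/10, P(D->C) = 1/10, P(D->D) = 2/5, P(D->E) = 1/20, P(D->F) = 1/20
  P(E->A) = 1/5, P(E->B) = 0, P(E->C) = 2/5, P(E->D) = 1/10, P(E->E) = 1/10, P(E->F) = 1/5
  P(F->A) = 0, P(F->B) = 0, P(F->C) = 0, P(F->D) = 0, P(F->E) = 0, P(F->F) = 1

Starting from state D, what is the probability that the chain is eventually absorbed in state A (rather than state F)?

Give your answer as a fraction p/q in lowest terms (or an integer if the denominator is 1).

Answer: 8334/12341

Derivation:
Let a_i = P(absorbed in A | start in state i).
Boundary conditions: a_A = 1, a_F = 0.
For each transient state i, a_i = sum_j P(i->j) * a_j:
  a_B = 7/20*a_A + 1/5*a_B + 1/20*a_C + 3/10*a_D + 1/10*a_E + 0*a_F
  a_C = 1/20*a_A + 3/20*a_B + 9/20*a_C + 1/20*a_D + 1/10*a_E + 1/5*a_F
  a_D = 1/10*a_A + 3/10*a_B + 1/10*a_C + 2/5*a_D + 1/20*a_E + 1/20*a_F
  a_E = 1/5*a_A + 0*a_B + 2/5*a_C + 1/10*a_D + 1/10*a_E + 1/5*a_F

Substituting a_A = 1 and a_F = 0, rearrange to (I - Q) a = r where r[i] = P(i -> A):
  [4/5, -1/20, -3/10, -1/10] . (a_B, a_C, a_D, a_E) = 7/20
  [-3/20, 11/20, -1/20, -1/10] . (a_B, a_C, a_D, a_E) = 1/20
  [-3/10, -1/10, 3/5, -1/20] . (a_B, a_C, a_D, a_E) = 1/10
  [0, -2/5, -1/10, 9/10] . (a_B, a_C, a_D, a_E) = 1/5

Solving yields:
  a_B = 9648/12341
  a_C = 131/287
  a_D = 8334/12341
  a_E = 6172/12341

Starting state is D, so the absorption probability is a_D = 8334/12341.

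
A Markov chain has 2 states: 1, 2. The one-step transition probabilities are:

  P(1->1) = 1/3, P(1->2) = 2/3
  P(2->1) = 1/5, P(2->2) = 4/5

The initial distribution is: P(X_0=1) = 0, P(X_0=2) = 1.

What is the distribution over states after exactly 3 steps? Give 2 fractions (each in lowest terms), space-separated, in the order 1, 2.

Answer: 259/1125 866/1125

Derivation:
Propagating the distribution step by step (d_{t+1} = d_t * P):
d_0 = (1=0, 2=1)
  d_1[1] = 0*1/3 + 1*1/5 = 1/5
  d_1[2] = 0*2/3 + 1*4/5 = 4/5
d_1 = (1=1/5, 2=4/5)
  d_2[1] = 1/5*1/3 + 4/5*1/5 = 17/75
  d_2[2] = 1/5*2/3 + 4/5*4/5 = 58/75
d_2 = (1=17/75, 2=58/75)
  d_3[1] = 17/75*1/3 + 58/75*1/5 = 259/1125
  d_3[2] = 17/75*2/3 + 58/75*4/5 = 866/1125
d_3 = (1=259/1125, 2=866/1125)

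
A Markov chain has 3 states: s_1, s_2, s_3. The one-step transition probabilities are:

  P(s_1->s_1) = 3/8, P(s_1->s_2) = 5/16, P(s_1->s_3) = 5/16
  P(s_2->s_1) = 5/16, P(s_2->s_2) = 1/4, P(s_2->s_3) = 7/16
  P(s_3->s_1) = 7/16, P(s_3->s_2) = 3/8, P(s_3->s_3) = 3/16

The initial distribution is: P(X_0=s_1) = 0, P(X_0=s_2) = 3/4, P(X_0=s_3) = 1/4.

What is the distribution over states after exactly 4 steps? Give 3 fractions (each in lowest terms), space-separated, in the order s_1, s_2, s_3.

Propagating the distribution step by step (d_{t+1} = d_t * P):
d_0 = (s_1=0, s_2=3/4, s_3=1/4)
  d_1[s_1] = 0*3/8 + 3/4*5/16 + 1/4*7/16 = 11/32
  d_1[s_2] = 0*5/16 + 3/4*1/4 + 1/4*3/8 = 9/32
  d_1[s_3] = 0*5/16 + 3/4*7/16 + 1/4*3/16 = 3/8
d_1 = (s_1=11/32, s_2=9/32, s_3=3/8)
  d_2[s_1] = 11/32*3/8 + 9/32*5/16 + 3/8*7/16 = 195/512
  d_2[s_2] = 11/32*5/16 + 9/32*1/4 + 3/8*3/8 = 163/512
  d_2[s_3] = 11/32*5/16 + 9/32*7/16 + 3/8*3/16 = 77/256
d_2 = (s_1=195/512, s_2=163/512, s_3=77/256)
  d_3[s_1] = 195/512*3/8 + 163/512*5/16 + 77/256*7/16 = 3063/8192
  d_3[s_2] = 195/512*5/16 + 163/512*1/4 + 77/256*3/8 = 2551/8192
  d_3[s_3] = 195/512*5/16 + 163/512*7/16 + 77/256*3/16 = 1289/4096
d_3 = (s_1=3063/8192, s_2=2551/8192, s_3=1289/4096)
  d_4[s_1] = 3063/8192*3/8 + 2551/8192*5/16 + 1289/4096*7/16 = 49179/131072
  d_4[s_2] = 3063/8192*5/16 + 2551/8192*1/4 + 1289/4096*3/8 = 40987/131072
  d_4[s_3] = 3063/8192*5/16 + 2551/8192*7/16 + 1289/4096*3/16 = 20453/65536
d_4 = (s_1=49179/131072, s_2=40987/131072, s_3=20453/65536)

Answer: 49179/131072 40987/131072 20453/65536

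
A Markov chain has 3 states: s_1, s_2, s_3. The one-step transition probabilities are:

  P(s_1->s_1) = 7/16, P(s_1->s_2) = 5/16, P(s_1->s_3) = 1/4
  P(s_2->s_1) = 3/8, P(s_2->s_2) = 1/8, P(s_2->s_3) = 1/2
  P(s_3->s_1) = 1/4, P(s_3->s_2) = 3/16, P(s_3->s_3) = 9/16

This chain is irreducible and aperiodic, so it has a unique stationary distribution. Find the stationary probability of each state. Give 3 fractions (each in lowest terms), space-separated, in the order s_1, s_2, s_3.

Answer: 74/217 47/217 96/217

Derivation:
The stationary distribution satisfies pi = pi * P, i.e.:
  pi_s_1 = 7/16*pi_s_1 + 3/8*pi_s_2 + 1/4*pi_s_3
  pi_s_2 = 5/16*pi_s_1 + 1/8*pi_s_2 + 3/16*pi_s_3
  pi_s_3 = 1/4*pi_s_1 + 1/2*pi_s_2 + 9/16*pi_s_3
with normalization: pi_s_1 + pi_s_2 + pi_s_3 = 1.

Using the first 2 balance equations plus normalization, the linear system A*pi = b is:
  [-9/16, 3/8, 1/4] . pi = 0
  [5/16, -7/8, 3/16] . pi = 0
  [1, 1, 1] . pi = 1

Solving yields:
  pi_s_1 = 74/217
  pi_s_2 = 47/217
  pi_s_3 = 96/217

Verification (pi * P):
  74/217*7/16 + 47/217*3/8 + 96/217*1/4 = 74/217 = pi_s_1  (ok)
  74/217*5/16 + 47/217*1/8 + 96/217*3/16 = 47/217 = pi_s_2  (ok)
  74/217*1/4 + 47/217*1/2 + 96/217*9/16 = 96/217 = pi_s_3  (ok)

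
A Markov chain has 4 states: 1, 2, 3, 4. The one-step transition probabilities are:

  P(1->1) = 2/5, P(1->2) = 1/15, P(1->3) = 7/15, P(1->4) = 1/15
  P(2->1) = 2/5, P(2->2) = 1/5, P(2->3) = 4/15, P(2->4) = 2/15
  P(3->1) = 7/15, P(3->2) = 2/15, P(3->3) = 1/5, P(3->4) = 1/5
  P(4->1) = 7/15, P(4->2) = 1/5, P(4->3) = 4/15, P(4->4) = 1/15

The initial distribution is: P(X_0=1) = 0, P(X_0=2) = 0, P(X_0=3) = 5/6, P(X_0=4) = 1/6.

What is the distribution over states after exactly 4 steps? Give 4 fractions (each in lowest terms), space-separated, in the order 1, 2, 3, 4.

Answer: 130609/303750 18338/151875 50233/151875 35999/303750

Derivation:
Propagating the distribution step by step (d_{t+1} = d_t * P):
d_0 = (1=0, 2=0, 3=5/6, 4=1/6)
  d_1[1] = 0*2/5 + 0*2/5 + 5/6*7/15 + 1/6*7/15 = 7/15
  d_1[2] = 0*1/15 + 0*1/5 + 5/6*2/15 + 1/6*1/5 = 13/90
  d_1[3] = 0*7/15 + 0*4/15 + 5/6*1/5 + 1/6*4/15 = 19/90
  d_1[4] = 0*1/15 + 0*2/15 + 5/6*1/5 + 1/6*1/15 = 8/45
d_1 = (1=7/15, 2=13/90, 3=19/90, 4=8/45)
  d_2[1] = 7/15*2/5 + 13/90*2/5 + 19/90*7/15 + 8/45*7/15 = 23/54
  d_2[2] = 7/15*1/15 + 13/90*1/5 + 19/90*2/15 + 8/45*1/5 = 167/1350
  d_2[3] = 7/15*7/15 + 13/90*4/15 + 19/90*1/5 + 8/45*4/15 = 467/1350
  d_2[4] = 7/15*1/15 + 13/90*2/15 + 19/90*1/5 + 8/45*1/15 = 47/450
d_2 = (1=23/54, 2=167/1350, 3=467/1350, 4=47/450)
  d_3[1] = 23/54*2/5 + 167/1350*2/5 + 467/1350*7/15 + 47/450*7/15 = 4354/10125
  d_3[2] = 23/54*1/15 + 167/1350*1/5 + 467/1350*2/15 + 47/450*1/5 = 811/6750
  d_3[3] = 23/54*7/15 + 167/1350*4/15 + 467/1350*1/5 + 47/450*4/15 = 3329/10125
  d_3[4] = 23/54*1/15 + 167/1350*2/15 + 467/1350*1/5 + 47/450*1/15 = 817/6750
d_3 = (1=4354/10125, 2=811/6750, 3=3329/10125, 4=817/6750)
  d_4[1] = 4354/10125*2/5 + 811/6750*2/5 + 3329/10125*7/15 + 817/6750*7/15 = 130609/303750
  d_4[2] = 4354/10125*1/15 + 811/6750*1/5 + 3329/10125*2/15 + 817/6750*1/5 = 18338/151875
  d_4[3] = 4354/10125*7/15 + 811/6750*4/15 + 3329/10125*1/5 + 817/6750*4/15 = 50233/151875
  d_4[4] = 4354/10125*1/15 + 811/6750*2/15 + 3329/10125*1/5 + 817/6750*1/15 = 35999/303750
d_4 = (1=130609/303750, 2=18338/151875, 3=50233/151875, 4=35999/303750)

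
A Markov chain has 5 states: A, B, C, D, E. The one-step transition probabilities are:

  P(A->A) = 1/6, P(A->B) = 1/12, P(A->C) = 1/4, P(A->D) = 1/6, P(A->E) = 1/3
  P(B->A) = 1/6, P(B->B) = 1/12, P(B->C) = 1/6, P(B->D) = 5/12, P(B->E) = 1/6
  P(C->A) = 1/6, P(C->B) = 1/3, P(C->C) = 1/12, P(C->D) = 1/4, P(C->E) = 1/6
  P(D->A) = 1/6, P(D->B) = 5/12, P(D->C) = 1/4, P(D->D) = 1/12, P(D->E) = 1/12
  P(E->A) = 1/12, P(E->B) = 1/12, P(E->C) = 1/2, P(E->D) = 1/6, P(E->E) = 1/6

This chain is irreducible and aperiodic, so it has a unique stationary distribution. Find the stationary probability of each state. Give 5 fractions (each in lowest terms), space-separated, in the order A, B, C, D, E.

Answer: 4587/30137 6519/30137 7113/30137 6688/30137 5230/30137

Derivation:
The stationary distribution satisfies pi = pi * P, i.e.:
  pi_A = 1/6*pi_A + 1/6*pi_B + 1/6*pi_C + 1/6*pi_D + 1/12*pi_E
  pi_B = 1/12*pi_A + 1/12*pi_B + 1/3*pi_C + 5/12*pi_D + 1/12*pi_E
  pi_C = 1/4*pi_A + 1/6*pi_B + 1/12*pi_C + 1/4*pi_D + 1/2*pi_E
  pi_D = 1/6*pi_A + 5/12*pi_B + 1/4*pi_C + 1/12*pi_D + 1/6*pi_E
  pi_E = 1/3*pi_A + 1/6*pi_B + 1/6*pi_C + 1/12*pi_D + 1/6*pi_E
with normalization: pi_A + pi_B + pi_C + pi_D + pi_E = 1.

Using the first 4 balance equations plus normalization, the linear system A*pi = b is:
  [-5/6, 1/6, 1/6, 1/6, 1/12] . pi = 0
  [1/12, -11/12, 1/3, 5/12, 1/12] . pi = 0
  [1/4, 1/6, -11/12, 1/4, 1/2] . pi = 0
  [1/6, 5/12, 1/4, -11/12, 1/6] . pi = 0
  [1, 1, 1, 1, 1] . pi = 1

Solving yields:
  pi_A = 4587/30137
  pi_B = 6519/30137
  pi_C = 7113/30137
  pi_D = 6688/30137
  pi_E = 5230/30137

Verification (pi * P):
  4587/30137*1/6 + 6519/30137*1/6 + 7113/30137*1/6 + 6688/30137*1/6 + 5230/30137*1/12 = 4587/30137 = pi_A  (ok)
  4587/30137*1/12 + 6519/30137*1/12 + 7113/30137*1/3 + 6688/30137*5/12 + 5230/30137*1/12 = 6519/30137 = pi_B  (ok)
  4587/30137*1/4 + 6519/30137*1/6 + 7113/30137*1/12 + 6688/30137*1/4 + 5230/30137*1/2 = 7113/30137 = pi_C  (ok)
  4587/30137*1/6 + 6519/30137*5/12 + 7113/30137*1/4 + 6688/30137*1/12 + 5230/30137*1/6 = 6688/30137 = pi_D  (ok)
  4587/30137*1/3 + 6519/30137*1/6 + 7113/30137*1/6 + 6688/30137*1/12 + 5230/30137*1/6 = 5230/30137 = pi_E  (ok)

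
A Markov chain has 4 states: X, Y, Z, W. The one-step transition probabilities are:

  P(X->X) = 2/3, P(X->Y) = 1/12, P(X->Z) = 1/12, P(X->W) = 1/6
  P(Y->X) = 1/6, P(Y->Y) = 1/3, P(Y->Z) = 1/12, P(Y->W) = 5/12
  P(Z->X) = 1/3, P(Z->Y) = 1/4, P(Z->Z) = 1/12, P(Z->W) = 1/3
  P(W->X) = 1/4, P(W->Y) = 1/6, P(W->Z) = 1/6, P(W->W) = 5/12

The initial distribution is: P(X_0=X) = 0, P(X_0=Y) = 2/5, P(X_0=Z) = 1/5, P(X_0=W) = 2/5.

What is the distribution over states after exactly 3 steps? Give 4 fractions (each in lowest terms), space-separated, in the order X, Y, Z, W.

Propagating the distribution step by step (d_{t+1} = d_t * P):
d_0 = (X=0, Y=2/5, Z=1/5, W=2/5)
  d_1[X] = 0*2/3 + 2/5*1/6 + 1/5*1/3 + 2/5*1/4 = 7/30
  d_1[Y] = 0*1/12 + 2/5*1/3 + 1/5*1/4 + 2/5*1/6 = 1/4
  d_1[Z] = 0*1/12 + 2/5*1/12 + 1/5*1/12 + 2/5*1/6 = 7/60
  d_1[W] = 0*1/6 + 2/5*5/12 + 1/5*1/3 + 2/5*5/12 = 2/5
d_1 = (X=7/30, Y=1/4, Z=7/60, W=2/5)
  d_2[X] = 7/30*2/3 + 1/4*1/6 + 7/60*1/3 + 2/5*1/4 = 121/360
  d_2[Y] = 7/30*1/12 + 1/4*1/3 + 7/60*1/4 + 2/5*1/6 = 143/720
  d_2[Z] = 7/30*1/12 + 1/4*1/12 + 7/60*1/12 + 2/5*1/6 = 7/60
  d_2[W] = 7/30*1/6 + 1/4*5/12 + 7/60*1/3 + 2/5*5/12 = 251/720
d_2 = (X=121/360, Y=143/720, Z=7/60, W=251/720)
  d_3[X] = 121/360*2/3 + 143/720*1/6 + 7/60*1/3 + 251/720*1/4 = 3311/8640
  d_3[Y] = 121/360*1/12 + 143/720*1/3 + 7/60*1/4 + 251/720*1/6 = 49/270
  d_3[Z] = 121/360*1/12 + 143/720*1/12 + 7/60*1/12 + 251/720*1/6 = 971/8640
  d_3[W] = 121/360*1/6 + 143/720*5/12 + 7/60*1/3 + 251/720*5/12 = 31/96
d_3 = (X=3311/8640, Y=49/270, Z=971/8640, W=31/96)

Answer: 3311/8640 49/270 971/8640 31/96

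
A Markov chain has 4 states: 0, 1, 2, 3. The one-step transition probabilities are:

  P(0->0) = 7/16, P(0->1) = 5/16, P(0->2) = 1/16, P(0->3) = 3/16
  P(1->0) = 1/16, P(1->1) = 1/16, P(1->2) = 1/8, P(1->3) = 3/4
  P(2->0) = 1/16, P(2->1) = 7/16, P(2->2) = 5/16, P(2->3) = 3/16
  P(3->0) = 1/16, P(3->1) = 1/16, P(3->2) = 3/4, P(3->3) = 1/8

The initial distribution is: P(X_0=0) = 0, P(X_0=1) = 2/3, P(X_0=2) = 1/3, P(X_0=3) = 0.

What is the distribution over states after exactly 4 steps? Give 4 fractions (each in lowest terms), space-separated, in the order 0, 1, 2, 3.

Answer: 803/8192 1861/8192 1429/4096 1335/4096

Derivation:
Propagating the distribution step by step (d_{t+1} = d_t * P):
d_0 = (0=0, 1=2/3, 2=1/3, 3=0)
  d_1[0] = 0*7/16 + 2/3*1/16 + 1/3*1/16 + 0*1/16 = 1/16
  d_1[1] = 0*5/16 + 2/3*1/16 + 1/3*7/16 + 0*1/16 = 3/16
  d_1[2] = 0*1/16 + 2/3*1/8 + 1/3*5/16 + 0*3/4 = 3/16
  d_1[3] = 0*3/16 + 2/3*3/4 + 1/3*3/16 + 0*1/8 = 9/16
d_1 = (0=1/16, 1=3/16, 2=3/16, 3=9/16)
  d_2[0] = 1/16*7/16 + 3/16*1/16 + 3/16*1/16 + 9/16*1/16 = 11/128
  d_2[1] = 1/16*5/16 + 3/16*1/16 + 3/16*7/16 + 9/16*1/16 = 19/128
  d_2[2] = 1/16*1/16 + 3/16*1/8 + 3/16*5/16 + 9/16*3/4 = 65/128
  d_2[3] = 1/16*3/16 + 3/16*3/4 + 3/16*3/16 + 9/16*1/8 = 33/128
d_2 = (0=11/128, 1=19/128, 2=65/128, 3=33/128)
  d_3[0] = 11/128*7/16 + 19/128*1/16 + 65/128*1/16 + 33/128*1/16 = 97/1024
  d_3[1] = 11/128*5/16 + 19/128*1/16 + 65/128*7/16 + 33/128*1/16 = 281/1024
  d_3[2] = 11/128*1/16 + 19/128*1/8 + 65/128*5/16 + 33/128*3/4 = 385/1024
  d_3[3] = 11/128*3/16 + 19/128*3/4 + 65/128*3/16 + 33/128*1/8 = 261/1024
d_3 = (0=97/1024, 1=281/1024, 2=385/1024, 3=261/1024)
  d_4[0] = 97/1024*7/16 + 281/1024*1/16 + 385/1024*1/16 + 261/1024*1/16 = 803/8192
  d_4[1] = 97/1024*5/16 + 281/1024*1/16 + 385/1024*7/16 + 261/1024*1/16 = 1861/8192
  d_4[2] = 97/1024*1/16 + 281/1024*1/8 + 385/1024*5/16 + 261/1024*3/4 = 1429/4096
  d_4[3] = 97/1024*3/16 + 281/1024*3/4 + 385/1024*3/16 + 261/1024*1/8 = 1335/4096
d_4 = (0=803/8192, 1=1861/8192, 2=1429/4096, 3=1335/4096)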